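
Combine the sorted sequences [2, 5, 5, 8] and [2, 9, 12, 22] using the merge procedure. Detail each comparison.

Merging process:

Compare 2 vs 2: take 2 from left. Merged: [2]
Compare 5 vs 2: take 2 from right. Merged: [2, 2]
Compare 5 vs 9: take 5 from left. Merged: [2, 2, 5]
Compare 5 vs 9: take 5 from left. Merged: [2, 2, 5, 5]
Compare 8 vs 9: take 8 from left. Merged: [2, 2, 5, 5, 8]
Append remaining from right: [9, 12, 22]. Merged: [2, 2, 5, 5, 8, 9, 12, 22]

Final merged array: [2, 2, 5, 5, 8, 9, 12, 22]
Total comparisons: 5

The merged array is [2, 2, 5, 5, 8, 9, 12, 22], requiring 5 comparisons. The merge step runs in O(n) time where n is the total number of elements.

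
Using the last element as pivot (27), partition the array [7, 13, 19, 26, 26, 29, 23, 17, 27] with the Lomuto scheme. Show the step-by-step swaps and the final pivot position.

Lomuto partition with pivot = 27:

Initial array: [7, 13, 19, 26, 26, 29, 23, 17, 27]

arr[0]=7 <= 27: swap with position 0, array becomes [7, 13, 19, 26, 26, 29, 23, 17, 27]
arr[1]=13 <= 27: swap with position 1, array becomes [7, 13, 19, 26, 26, 29, 23, 17, 27]
arr[2]=19 <= 27: swap with position 2, array becomes [7, 13, 19, 26, 26, 29, 23, 17, 27]
arr[3]=26 <= 27: swap with position 3, array becomes [7, 13, 19, 26, 26, 29, 23, 17, 27]
arr[4]=26 <= 27: swap with position 4, array becomes [7, 13, 19, 26, 26, 29, 23, 17, 27]
arr[5]=29 > 27: no swap
arr[6]=23 <= 27: swap with position 5, array becomes [7, 13, 19, 26, 26, 23, 29, 17, 27]
arr[7]=17 <= 27: swap with position 6, array becomes [7, 13, 19, 26, 26, 23, 17, 29, 27]

Place pivot at position 7: [7, 13, 19, 26, 26, 23, 17, 27, 29]
Pivot position: 7

After partitioning with pivot 27, the array becomes [7, 13, 19, 26, 26, 23, 17, 27, 29]. The pivot is placed at index 7. All elements to the left of the pivot are <= 27, and all elements to the right are > 27.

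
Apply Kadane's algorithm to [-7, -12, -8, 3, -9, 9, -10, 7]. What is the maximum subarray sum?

Using Kadane's algorithm on [-7, -12, -8, 3, -9, 9, -10, 7]:

Scanning through the array:
Position 1 (value -12): max_ending_here = -12, max_so_far = -7
Position 2 (value -8): max_ending_here = -8, max_so_far = -7
Position 3 (value 3): max_ending_here = 3, max_so_far = 3
Position 4 (value -9): max_ending_here = -6, max_so_far = 3
Position 5 (value 9): max_ending_here = 9, max_so_far = 9
Position 6 (value -10): max_ending_here = -1, max_so_far = 9
Position 7 (value 7): max_ending_here = 7, max_so_far = 9

Maximum subarray: [9]
Maximum sum: 9

The maximum subarray is [9] with sum 9. This subarray runs from index 5 to index 5.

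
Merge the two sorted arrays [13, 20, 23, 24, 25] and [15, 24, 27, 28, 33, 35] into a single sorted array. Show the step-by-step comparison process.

Merging process:

Compare 13 vs 15: take 13 from left. Merged: [13]
Compare 20 vs 15: take 15 from right. Merged: [13, 15]
Compare 20 vs 24: take 20 from left. Merged: [13, 15, 20]
Compare 23 vs 24: take 23 from left. Merged: [13, 15, 20, 23]
Compare 24 vs 24: take 24 from left. Merged: [13, 15, 20, 23, 24]
Compare 25 vs 24: take 24 from right. Merged: [13, 15, 20, 23, 24, 24]
Compare 25 vs 27: take 25 from left. Merged: [13, 15, 20, 23, 24, 24, 25]
Append remaining from right: [27, 28, 33, 35]. Merged: [13, 15, 20, 23, 24, 24, 25, 27, 28, 33, 35]

Final merged array: [13, 15, 20, 23, 24, 24, 25, 27, 28, 33, 35]
Total comparisons: 7

The merged array is [13, 15, 20, 23, 24, 24, 25, 27, 28, 33, 35], requiring 7 comparisons. The merge step runs in O(n) time where n is the total number of elements.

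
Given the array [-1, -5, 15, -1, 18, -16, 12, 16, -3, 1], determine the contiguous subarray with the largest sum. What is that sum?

Using Kadane's algorithm on [-1, -5, 15, -1, 18, -16, 12, 16, -3, 1]:

Scanning through the array:
Position 1 (value -5): max_ending_here = -5, max_so_far = -1
Position 2 (value 15): max_ending_here = 15, max_so_far = 15
Position 3 (value -1): max_ending_here = 14, max_so_far = 15
Position 4 (value 18): max_ending_here = 32, max_so_far = 32
Position 5 (value -16): max_ending_here = 16, max_so_far = 32
Position 6 (value 12): max_ending_here = 28, max_so_far = 32
Position 7 (value 16): max_ending_here = 44, max_so_far = 44
Position 8 (value -3): max_ending_here = 41, max_so_far = 44
Position 9 (value 1): max_ending_here = 42, max_so_far = 44

Maximum subarray: [15, -1, 18, -16, 12, 16]
Maximum sum: 44

The maximum subarray is [15, -1, 18, -16, 12, 16] with sum 44. This subarray runs from index 2 to index 7.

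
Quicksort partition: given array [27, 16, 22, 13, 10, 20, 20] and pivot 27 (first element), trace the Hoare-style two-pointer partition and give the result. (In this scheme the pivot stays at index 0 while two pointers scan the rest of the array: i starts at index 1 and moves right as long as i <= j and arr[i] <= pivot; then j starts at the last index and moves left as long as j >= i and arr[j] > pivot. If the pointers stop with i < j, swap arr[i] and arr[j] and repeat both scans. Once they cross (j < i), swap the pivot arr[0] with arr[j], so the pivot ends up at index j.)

Hoare-style two-pointer partition with pivot = 27:

Initial array: [27, 16, 22, 13, 10, 20, 20]

Pointers start at i = 1, j = 6.
i ends at 7, j ends at 6: the pointers have crossed (j < i), so scanning stops.

Swap pivot arr[0] with arr[6] to place pivot at position 6: [20, 16, 22, 13, 10, 20, 27]
Pivot position: 6

After partitioning with pivot 27, the array becomes [20, 16, 22, 13, 10, 20, 27]. The pivot is placed at index 6. All elements to the left of the pivot are <= 27, and all elements to the right are > 27.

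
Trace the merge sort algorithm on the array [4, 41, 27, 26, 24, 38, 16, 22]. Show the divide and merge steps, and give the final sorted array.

Merge sort trace:

Split: [4, 41, 27, 26, 24, 38, 16, 22] -> [4, 41, 27, 26] and [24, 38, 16, 22]
  Split: [4, 41, 27, 26] -> [4, 41] and [27, 26]
    Split: [4, 41] -> [4] and [41]
    Merge: [4] + [41] -> [4, 41]
    Split: [27, 26] -> [27] and [26]
    Merge: [27] + [26] -> [26, 27]
  Merge: [4, 41] + [26, 27] -> [4, 26, 27, 41]
  Split: [24, 38, 16, 22] -> [24, 38] and [16, 22]
    Split: [24, 38] -> [24] and [38]
    Merge: [24] + [38] -> [24, 38]
    Split: [16, 22] -> [16] and [22]
    Merge: [16] + [22] -> [16, 22]
  Merge: [24, 38] + [16, 22] -> [16, 22, 24, 38]
Merge: [4, 26, 27, 41] + [16, 22, 24, 38] -> [4, 16, 22, 24, 26, 27, 38, 41]

Final sorted array: [4, 16, 22, 24, 26, 27, 38, 41]

The merge sort proceeds by recursively splitting the array and merging sorted halves.
After all merges, the sorted array is [4, 16, 22, 24, 26, 27, 38, 41].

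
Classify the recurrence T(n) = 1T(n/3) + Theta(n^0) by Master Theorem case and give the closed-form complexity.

Master Theorem for T(n) = 1T(n/3) + O(n^0):

a = 1, b = 3, c = 0
log_b(a) = log_3(1) = 0.0000

Case 2: c = 0 = log_3(1) = 0.0000
T(n) = O(n^0 log n) = O(log n)

For T(n) = 1T(n/3) + O(n^0): log_3(1) = 0.0000. This is Case 2 of the Master Theorem (c = log_b(a), equal work at all levels), giving O(log n).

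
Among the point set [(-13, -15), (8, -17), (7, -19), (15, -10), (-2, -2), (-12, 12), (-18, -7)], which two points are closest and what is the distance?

Computing all pairwise distances among 7 points:

d((-13, -15), (8, -17)) = 21.095
d((-13, -15), (7, -19)) = 20.3961
d((-13, -15), (15, -10)) = 28.4429
d((-13, -15), (-2, -2)) = 17.0294
d((-13, -15), (-12, 12)) = 27.0185
d((-13, -15), (-18, -7)) = 9.434
d((8, -17), (7, -19)) = 2.2361 <-- minimum
d((8, -17), (15, -10)) = 9.8995
d((8, -17), (-2, -2)) = 18.0278
d((8, -17), (-12, 12)) = 35.2278
d((8, -17), (-18, -7)) = 27.8568
d((7, -19), (15, -10)) = 12.0416
d((7, -19), (-2, -2)) = 19.2354
d((7, -19), (-12, 12)) = 36.3593
d((7, -19), (-18, -7)) = 27.7308
d((15, -10), (-2, -2)) = 18.7883
d((15, -10), (-12, 12)) = 34.8281
d((15, -10), (-18, -7)) = 33.1361
d((-2, -2), (-12, 12)) = 17.2047
d((-2, -2), (-18, -7)) = 16.7631
d((-12, 12), (-18, -7)) = 19.9249

Closest pair: (8, -17) and (7, -19) with distance 2.2361

The closest pair is (8, -17) and (7, -19) with Euclidean distance 2.2361. For 7 points, brute-force pairwise comparison is shown above. For large n, the divide-and-conquer algorithm (sort by x, recurse on halves, check the dividing strip) achieves O(n log n).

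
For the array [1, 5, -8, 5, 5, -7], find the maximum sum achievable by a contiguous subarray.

Using Kadane's algorithm on [1, 5, -8, 5, 5, -7]:

Scanning through the array:
Position 1 (value 5): max_ending_here = 6, max_so_far = 6
Position 2 (value -8): max_ending_here = -2, max_so_far = 6
Position 3 (value 5): max_ending_here = 5, max_so_far = 6
Position 4 (value 5): max_ending_here = 10, max_so_far = 10
Position 5 (value -7): max_ending_here = 3, max_so_far = 10

Maximum subarray: [5, 5]
Maximum sum: 10

The maximum subarray is [5, 5] with sum 10. This subarray runs from index 3 to index 4.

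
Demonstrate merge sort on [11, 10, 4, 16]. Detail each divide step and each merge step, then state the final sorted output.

Merge sort trace:

Split: [11, 10, 4, 16] -> [11, 10] and [4, 16]
  Split: [11, 10] -> [11] and [10]
  Merge: [11] + [10] -> [10, 11]
  Split: [4, 16] -> [4] and [16]
  Merge: [4] + [16] -> [4, 16]
Merge: [10, 11] + [4, 16] -> [4, 10, 11, 16]

Final sorted array: [4, 10, 11, 16]

The merge sort proceeds by recursively splitting the array and merging sorted halves.
After all merges, the sorted array is [4, 10, 11, 16].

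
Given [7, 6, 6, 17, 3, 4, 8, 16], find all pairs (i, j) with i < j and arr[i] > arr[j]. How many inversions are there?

Finding inversions in [7, 6, 6, 17, 3, 4, 8, 16]:

(0, 1): arr[0]=7 > arr[1]=6
(0, 2): arr[0]=7 > arr[2]=6
(0, 4): arr[0]=7 > arr[4]=3
(0, 5): arr[0]=7 > arr[5]=4
(1, 4): arr[1]=6 > arr[4]=3
(1, 5): arr[1]=6 > arr[5]=4
(2, 4): arr[2]=6 > arr[4]=3
(2, 5): arr[2]=6 > arr[5]=4
(3, 4): arr[3]=17 > arr[4]=3
(3, 5): arr[3]=17 > arr[5]=4
(3, 6): arr[3]=17 > arr[6]=8
(3, 7): arr[3]=17 > arr[7]=16

Total inversions: 12

The array has 12 inversion(s): (0,1), (0,2), (0,4), (0,5), (1,4), (1,5), (2,4), (2,5), (3,4), (3,5), (3,6), (3,7). Each pair (i,j) satisfies i < j and arr[i] > arr[j].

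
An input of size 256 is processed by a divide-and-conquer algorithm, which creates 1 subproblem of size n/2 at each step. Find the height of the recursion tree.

For divide and conquer with division factor 2:

Problem sizes at each level:
Level 0: 256
Level 1: 128
Level 2: 64
Level 3: 32
Level 4: 16
Level 5: 8
Level 6: 4
Level 7: 2
Level 8: 1

The root is level 0 and the size-1 base case is level 8 (the tree spans levels 0 through 8, i.e. 9 levels counting the root), so the depth is the number of divisions: log_2(256) = 8

The recursion tree depth is log_2(256) = 8. At each level, the problem size is divided by 2, so it takes 8 divisions to reduce to a base case of size 1. The algorithm makes 1 recursive call at each level.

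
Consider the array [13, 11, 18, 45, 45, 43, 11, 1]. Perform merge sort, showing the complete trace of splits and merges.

Merge sort trace:

Split: [13, 11, 18, 45, 45, 43, 11, 1] -> [13, 11, 18, 45] and [45, 43, 11, 1]
  Split: [13, 11, 18, 45] -> [13, 11] and [18, 45]
    Split: [13, 11] -> [13] and [11]
    Merge: [13] + [11] -> [11, 13]
    Split: [18, 45] -> [18] and [45]
    Merge: [18] + [45] -> [18, 45]
  Merge: [11, 13] + [18, 45] -> [11, 13, 18, 45]
  Split: [45, 43, 11, 1] -> [45, 43] and [11, 1]
    Split: [45, 43] -> [45] and [43]
    Merge: [45] + [43] -> [43, 45]
    Split: [11, 1] -> [11] and [1]
    Merge: [11] + [1] -> [1, 11]
  Merge: [43, 45] + [1, 11] -> [1, 11, 43, 45]
Merge: [11, 13, 18, 45] + [1, 11, 43, 45] -> [1, 11, 11, 13, 18, 43, 45, 45]

Final sorted array: [1, 11, 11, 13, 18, 43, 45, 45]

The merge sort proceeds by recursively splitting the array and merging sorted halves.
After all merges, the sorted array is [1, 11, 11, 13, 18, 43, 45, 45].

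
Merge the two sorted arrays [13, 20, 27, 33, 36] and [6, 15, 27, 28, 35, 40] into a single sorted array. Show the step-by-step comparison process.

Merging process:

Compare 13 vs 6: take 6 from right. Merged: [6]
Compare 13 vs 15: take 13 from left. Merged: [6, 13]
Compare 20 vs 15: take 15 from right. Merged: [6, 13, 15]
Compare 20 vs 27: take 20 from left. Merged: [6, 13, 15, 20]
Compare 27 vs 27: take 27 from left. Merged: [6, 13, 15, 20, 27]
Compare 33 vs 27: take 27 from right. Merged: [6, 13, 15, 20, 27, 27]
Compare 33 vs 28: take 28 from right. Merged: [6, 13, 15, 20, 27, 27, 28]
Compare 33 vs 35: take 33 from left. Merged: [6, 13, 15, 20, 27, 27, 28, 33]
Compare 36 vs 35: take 35 from right. Merged: [6, 13, 15, 20, 27, 27, 28, 33, 35]
Compare 36 vs 40: take 36 from left. Merged: [6, 13, 15, 20, 27, 27, 28, 33, 35, 36]
Append remaining from right: [40]. Merged: [6, 13, 15, 20, 27, 27, 28, 33, 35, 36, 40]

Final merged array: [6, 13, 15, 20, 27, 27, 28, 33, 35, 36, 40]
Total comparisons: 10

The merged array is [6, 13, 15, 20, 27, 27, 28, 33, 35, 36, 40], requiring 10 comparisons. The merge step runs in O(n) time where n is the total number of elements.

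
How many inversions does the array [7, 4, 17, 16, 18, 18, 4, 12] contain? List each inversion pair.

Finding inversions in [7, 4, 17, 16, 18, 18, 4, 12]:

(0, 1): arr[0]=7 > arr[1]=4
(0, 6): arr[0]=7 > arr[6]=4
(2, 3): arr[2]=17 > arr[3]=16
(2, 6): arr[2]=17 > arr[6]=4
(2, 7): arr[2]=17 > arr[7]=12
(3, 6): arr[3]=16 > arr[6]=4
(3, 7): arr[3]=16 > arr[7]=12
(4, 6): arr[4]=18 > arr[6]=4
(4, 7): arr[4]=18 > arr[7]=12
(5, 6): arr[5]=18 > arr[6]=4
(5, 7): arr[5]=18 > arr[7]=12

Total inversions: 11

The array has 11 inversion(s): (0,1), (0,6), (2,3), (2,6), (2,7), (3,6), (3,7), (4,6), (4,7), (5,6), (5,7). Each pair (i,j) satisfies i < j and arr[i] > arr[j].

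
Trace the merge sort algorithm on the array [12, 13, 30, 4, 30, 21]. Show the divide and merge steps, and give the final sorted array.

Merge sort trace:

Split: [12, 13, 30, 4, 30, 21] -> [12, 13, 30] and [4, 30, 21]
  Split: [12, 13, 30] -> [12] and [13, 30]
    Split: [13, 30] -> [13] and [30]
    Merge: [13] + [30] -> [13, 30]
  Merge: [12] + [13, 30] -> [12, 13, 30]
  Split: [4, 30, 21] -> [4] and [30, 21]
    Split: [30, 21] -> [30] and [21]
    Merge: [30] + [21] -> [21, 30]
  Merge: [4] + [21, 30] -> [4, 21, 30]
Merge: [12, 13, 30] + [4, 21, 30] -> [4, 12, 13, 21, 30, 30]

Final sorted array: [4, 12, 13, 21, 30, 30]

The merge sort proceeds by recursively splitting the array and merging sorted halves.
After all merges, the sorted array is [4, 12, 13, 21, 30, 30].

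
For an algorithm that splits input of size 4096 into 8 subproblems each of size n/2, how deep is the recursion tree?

For divide and conquer with division factor 2:

Problem sizes at each level:
Level 0: 4096
Level 1: 2048
Level 2: 1024
Level 3: 512
Level 4: 256
Level 5: 128
Level 6: 64
Level 7: 32
Level 8: 16
Level 9: 8
Level 10: 4
Level 11: 2
Level 12: 1

The root is level 0 and the size-1 base case is level 12 (the tree spans levels 0 through 12, i.e. 13 levels counting the root), so the depth is the number of divisions: log_2(4096) = 12

The recursion tree depth is log_2(4096) = 12. At each level, the problem size is divided by 2, so it takes 12 divisions to reduce to a base case of size 1. The algorithm makes 8 recursive calls at each level.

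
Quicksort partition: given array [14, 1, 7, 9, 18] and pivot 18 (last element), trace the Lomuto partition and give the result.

Lomuto partition with pivot = 18:

Initial array: [14, 1, 7, 9, 18]

arr[0]=14 <= 18: swap with position 0, array becomes [14, 1, 7, 9, 18]
arr[1]=1 <= 18: swap with position 1, array becomes [14, 1, 7, 9, 18]
arr[2]=7 <= 18: swap with position 2, array becomes [14, 1, 7, 9, 18]
arr[3]=9 <= 18: swap with position 3, array becomes [14, 1, 7, 9, 18]

Place pivot at position 4: [14, 1, 7, 9, 18]
Pivot position: 4

After partitioning with pivot 18, the array becomes [14, 1, 7, 9, 18]. The pivot is placed at index 4. All elements to the left of the pivot are <= 18, and all elements to the right are > 18.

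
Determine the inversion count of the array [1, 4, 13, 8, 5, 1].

Finding inversions in [1, 4, 13, 8, 5, 1]:

(1, 5): arr[1]=4 > arr[5]=1
(2, 3): arr[2]=13 > arr[3]=8
(2, 4): arr[2]=13 > arr[4]=5
(2, 5): arr[2]=13 > arr[5]=1
(3, 4): arr[3]=8 > arr[4]=5
(3, 5): arr[3]=8 > arr[5]=1
(4, 5): arr[4]=5 > arr[5]=1

Total inversions: 7

The array has 7 inversion(s): (1,5), (2,3), (2,4), (2,5), (3,4), (3,5), (4,5). Each pair (i,j) satisfies i < j and arr[i] > arr[j].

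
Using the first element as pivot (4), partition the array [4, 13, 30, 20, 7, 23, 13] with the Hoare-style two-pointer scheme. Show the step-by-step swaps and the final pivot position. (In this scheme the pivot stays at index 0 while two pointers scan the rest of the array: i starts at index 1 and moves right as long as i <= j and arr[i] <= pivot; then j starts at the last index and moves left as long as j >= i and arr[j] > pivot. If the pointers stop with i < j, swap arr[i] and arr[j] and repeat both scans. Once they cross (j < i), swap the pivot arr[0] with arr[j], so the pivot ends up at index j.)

Hoare-style two-pointer partition with pivot = 4:

Initial array: [4, 13, 30, 20, 7, 23, 13]

Pointers start at i = 1, j = 6.
i ends at 1, j ends at 0: the pointers have crossed (j < i), so scanning stops.

j = 0, so swapping arr[0] with arr[j] leaves the pivot at position 0: [4, 13, 30, 20, 7, 23, 13]
Pivot position: 0

After partitioning with pivot 4, the array becomes [4, 13, 30, 20, 7, 23, 13]. The pivot is placed at index 0. All elements to the left of the pivot are <= 4, and all elements to the right are > 4.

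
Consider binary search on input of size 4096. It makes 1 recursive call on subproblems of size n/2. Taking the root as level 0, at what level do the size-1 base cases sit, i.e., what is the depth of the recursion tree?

For divide and conquer with division factor 2:

Problem sizes at each level:
Level 0: 4096
Level 1: 2048
Level 2: 1024
Level 3: 512
Level 4: 256
Level 5: 128
Level 6: 64
Level 7: 32
Level 8: 16
Level 9: 8
Level 10: 4
Level 11: 2
Level 12: 1

The root is level 0 and the size-1 base case is level 12 (the tree spans levels 0 through 12, i.e. 13 levels counting the root), so the depth is the number of divisions: log_2(4096) = 12

The recursion tree depth is log_2(4096) = 12. At each level, the problem size is divided by 2, so it takes 12 divisions to reduce to a base case of size 1. The algorithm makes 1 recursive call at each level.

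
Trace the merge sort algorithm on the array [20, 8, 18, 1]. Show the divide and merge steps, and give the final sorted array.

Merge sort trace:

Split: [20, 8, 18, 1] -> [20, 8] and [18, 1]
  Split: [20, 8] -> [20] and [8]
  Merge: [20] + [8] -> [8, 20]
  Split: [18, 1] -> [18] and [1]
  Merge: [18] + [1] -> [1, 18]
Merge: [8, 20] + [1, 18] -> [1, 8, 18, 20]

Final sorted array: [1, 8, 18, 20]

The merge sort proceeds by recursively splitting the array and merging sorted halves.
After all merges, the sorted array is [1, 8, 18, 20].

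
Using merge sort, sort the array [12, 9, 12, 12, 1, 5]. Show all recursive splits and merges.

Merge sort trace:

Split: [12, 9, 12, 12, 1, 5] -> [12, 9, 12] and [12, 1, 5]
  Split: [12, 9, 12] -> [12] and [9, 12]
    Split: [9, 12] -> [9] and [12]
    Merge: [9] + [12] -> [9, 12]
  Merge: [12] + [9, 12] -> [9, 12, 12]
  Split: [12, 1, 5] -> [12] and [1, 5]
    Split: [1, 5] -> [1] and [5]
    Merge: [1] + [5] -> [1, 5]
  Merge: [12] + [1, 5] -> [1, 5, 12]
Merge: [9, 12, 12] + [1, 5, 12] -> [1, 5, 9, 12, 12, 12]

Final sorted array: [1, 5, 9, 12, 12, 12]

The merge sort proceeds by recursively splitting the array and merging sorted halves.
After all merges, the sorted array is [1, 5, 9, 12, 12, 12].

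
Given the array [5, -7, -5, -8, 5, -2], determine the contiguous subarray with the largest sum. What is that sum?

Using Kadane's algorithm on [5, -7, -5, -8, 5, -2]:

Scanning through the array:
Position 1 (value -7): max_ending_here = -2, max_so_far = 5
Position 2 (value -5): max_ending_here = -5, max_so_far = 5
Position 3 (value -8): max_ending_here = -8, max_so_far = 5
Position 4 (value 5): max_ending_here = 5, max_so_far = 5
Position 5 (value -2): max_ending_here = 3, max_so_far = 5

Maximum subarray: [5]
Maximum sum: 5

The maximum subarray is [5] with sum 5. This subarray runs from index 0 to index 0.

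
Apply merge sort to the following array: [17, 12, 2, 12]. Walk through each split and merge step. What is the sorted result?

Merge sort trace:

Split: [17, 12, 2, 12] -> [17, 12] and [2, 12]
  Split: [17, 12] -> [17] and [12]
  Merge: [17] + [12] -> [12, 17]
  Split: [2, 12] -> [2] and [12]
  Merge: [2] + [12] -> [2, 12]
Merge: [12, 17] + [2, 12] -> [2, 12, 12, 17]

Final sorted array: [2, 12, 12, 17]

The merge sort proceeds by recursively splitting the array and merging sorted halves.
After all merges, the sorted array is [2, 12, 12, 17].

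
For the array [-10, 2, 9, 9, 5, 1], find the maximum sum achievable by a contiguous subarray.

Using Kadane's algorithm on [-10, 2, 9, 9, 5, 1]:

Scanning through the array:
Position 1 (value 2): max_ending_here = 2, max_so_far = 2
Position 2 (value 9): max_ending_here = 11, max_so_far = 11
Position 3 (value 9): max_ending_here = 20, max_so_far = 20
Position 4 (value 5): max_ending_here = 25, max_so_far = 25
Position 5 (value 1): max_ending_here = 26, max_so_far = 26

Maximum subarray: [2, 9, 9, 5, 1]
Maximum sum: 26

The maximum subarray is [2, 9, 9, 5, 1] with sum 26. This subarray runs from index 1 to index 5.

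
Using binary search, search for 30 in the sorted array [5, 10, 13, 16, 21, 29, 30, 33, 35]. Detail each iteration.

Binary search for 30 in [5, 10, 13, 16, 21, 29, 30, 33, 35]:

lo=0, hi=8, mid=4, arr[mid]=21 -> 21 < 30, search right half
lo=5, hi=8, mid=6, arr[mid]=30 -> Found target at index 6!

Binary search finds 30 at index 6 after 2 comparisons. The search repeatedly halves the search space by comparing with the middle element.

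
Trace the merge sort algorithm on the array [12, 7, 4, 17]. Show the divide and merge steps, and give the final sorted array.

Merge sort trace:

Split: [12, 7, 4, 17] -> [12, 7] and [4, 17]
  Split: [12, 7] -> [12] and [7]
  Merge: [12] + [7] -> [7, 12]
  Split: [4, 17] -> [4] and [17]
  Merge: [4] + [17] -> [4, 17]
Merge: [7, 12] + [4, 17] -> [4, 7, 12, 17]

Final sorted array: [4, 7, 12, 17]

The merge sort proceeds by recursively splitting the array and merging sorted halves.
After all merges, the sorted array is [4, 7, 12, 17].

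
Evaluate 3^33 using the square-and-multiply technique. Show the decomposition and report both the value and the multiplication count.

Computing 3^33 by squaring (build up from 3^1; each line after the first costs one multiplication):

3^1 = 3
3^2 = (3^1)^2 = 3^2 = 9
3^4 = (3^2)^2 = 9^2 = 81
3^8 = (3^4)^2 = 81^2 = 6561
3^16 = (3^8)^2 = 6561^2 = 43046721
3^32 = (3^16)^2 = 43046721^2 = 1853020188851841
3^33 = 3 * 3^32 = 3 * 1853020188851841 = 5559060566555523

Result: 5559060566555523
Multiplications needed: 6 (6 lines after 3^1)

3^33 = 5559060566555523. Using exponentiation by squaring, this requires 6 multiplications. The key idea: if the exponent is even, square the half-power; if odd, multiply by the base once.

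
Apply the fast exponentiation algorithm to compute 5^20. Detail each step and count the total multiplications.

Computing 5^20 by squaring (build up from 5^1; each line after the first costs one multiplication):

5^1 = 5
5^2 = (5^1)^2 = 5^2 = 25
5^4 = (5^2)^2 = 25^2 = 625
5^5 = 5 * 5^4 = 5 * 625 = 3125
5^10 = (5^5)^2 = 3125^2 = 9765625
5^20 = (5^10)^2 = 9765625^2 = 95367431640625

Result: 95367431640625
Multiplications needed: 5 (5 lines after 5^1)

5^20 = 95367431640625. Using exponentiation by squaring, this requires 5 multiplications. The key idea: if the exponent is even, square the half-power; if odd, multiply by the base once.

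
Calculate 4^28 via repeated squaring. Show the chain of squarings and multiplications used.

Computing 4^28 by squaring (build up from 4^1; each line after the first costs one multiplication):

4^1 = 4
4^2 = (4^1)^2 = 4^2 = 16
4^3 = 4 * 4^2 = 4 * 16 = 64
4^6 = (4^3)^2 = 64^2 = 4096
4^7 = 4 * 4^6 = 4 * 4096 = 16384
4^14 = (4^7)^2 = 16384^2 = 268435456
4^28 = (4^14)^2 = 268435456^2 = 72057594037927936

Result: 72057594037927936
Multiplications needed: 6 (6 lines after 4^1)

4^28 = 72057594037927936. Using exponentiation by squaring, this requires 6 multiplications. The key idea: if the exponent is even, square the half-power; if odd, multiply by the base once.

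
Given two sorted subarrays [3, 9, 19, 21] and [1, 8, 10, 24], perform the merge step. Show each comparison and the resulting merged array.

Merging process:

Compare 3 vs 1: take 1 from right. Merged: [1]
Compare 3 vs 8: take 3 from left. Merged: [1, 3]
Compare 9 vs 8: take 8 from right. Merged: [1, 3, 8]
Compare 9 vs 10: take 9 from left. Merged: [1, 3, 8, 9]
Compare 19 vs 10: take 10 from right. Merged: [1, 3, 8, 9, 10]
Compare 19 vs 24: take 19 from left. Merged: [1, 3, 8, 9, 10, 19]
Compare 21 vs 24: take 21 from left. Merged: [1, 3, 8, 9, 10, 19, 21]
Append remaining from right: [24]. Merged: [1, 3, 8, 9, 10, 19, 21, 24]

Final merged array: [1, 3, 8, 9, 10, 19, 21, 24]
Total comparisons: 7

The merged array is [1, 3, 8, 9, 10, 19, 21, 24], requiring 7 comparisons. The merge step runs in O(n) time where n is the total number of elements.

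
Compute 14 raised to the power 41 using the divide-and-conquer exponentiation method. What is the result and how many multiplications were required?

Computing 14^41 by squaring (build up from 14^1; each line after the first costs one multiplication):

14^1 = 14
14^2 = (14^1)^2 = 14^2 = 196
14^4 = (14^2)^2 = 196^2 = 38416
14^5 = 14 * 14^4 = 14 * 38416 = 537824
14^10 = (14^5)^2 = 537824^2 = 289254654976
14^20 = (14^10)^2 = 289254654976^2 = 83668255425284801560576
14^40 = (14^20)^2 = 83668255425284801560576^2 = 7000376965910699630056503868178506524997451776
14^41 = 14 * 14^40 = 14 * 7000376965910699630056503868178506524997451776 = 98005277522749794820791054154499091349964324864

Result: 98005277522749794820791054154499091349964324864
Multiplications needed: 7 (7 lines after 14^1)

14^41 = 98005277522749794820791054154499091349964324864. Using exponentiation by squaring, this requires 7 multiplications. The key idea: if the exponent is even, square the half-power; if odd, multiply by the base once.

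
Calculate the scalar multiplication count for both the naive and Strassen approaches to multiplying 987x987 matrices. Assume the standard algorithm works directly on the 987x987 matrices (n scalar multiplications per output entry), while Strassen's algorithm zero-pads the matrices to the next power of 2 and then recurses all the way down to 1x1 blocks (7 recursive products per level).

Matrix multiplication for 987x987 matrices:

Strassen's algorithm requires power-of-2 dimensions. Pad 987x987 to 1024x1024 (next power of 2).

Standard algorithm: 987^3 = 961504803 multiplications
Strassen's algorithm: 7^(log2(1024)) = 7^10 = 282475249 multiplications
Savings: 961504803 - 282475249 = 679029554 multiplications

Standard: 961504803 multiplications (987^3). Strassen: 282475249 multiplications (7^10, after padding to 1024x1024). Strassen reduces 8 recursive multiplications to 7 at each level.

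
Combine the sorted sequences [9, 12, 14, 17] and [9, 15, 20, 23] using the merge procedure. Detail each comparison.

Merging process:

Compare 9 vs 9: take 9 from left. Merged: [9]
Compare 12 vs 9: take 9 from right. Merged: [9, 9]
Compare 12 vs 15: take 12 from left. Merged: [9, 9, 12]
Compare 14 vs 15: take 14 from left. Merged: [9, 9, 12, 14]
Compare 17 vs 15: take 15 from right. Merged: [9, 9, 12, 14, 15]
Compare 17 vs 20: take 17 from left. Merged: [9, 9, 12, 14, 15, 17]
Append remaining from right: [20, 23]. Merged: [9, 9, 12, 14, 15, 17, 20, 23]

Final merged array: [9, 9, 12, 14, 15, 17, 20, 23]
Total comparisons: 6

The merged array is [9, 9, 12, 14, 15, 17, 20, 23], requiring 6 comparisons. The merge step runs in O(n) time where n is the total number of elements.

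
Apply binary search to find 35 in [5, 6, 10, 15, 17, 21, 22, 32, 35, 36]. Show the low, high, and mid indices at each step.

Binary search for 35 in [5, 6, 10, 15, 17, 21, 22, 32, 35, 36]:

lo=0, hi=9, mid=4, arr[mid]=17 -> 17 < 35, search right half
lo=5, hi=9, mid=7, arr[mid]=32 -> 32 < 35, search right half
lo=8, hi=9, mid=8, arr[mid]=35 -> Found target at index 8!

Binary search finds 35 at index 8 after 3 comparisons. The search repeatedly halves the search space by comparing with the middle element.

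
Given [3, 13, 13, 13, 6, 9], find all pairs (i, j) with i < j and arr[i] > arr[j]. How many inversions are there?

Finding inversions in [3, 13, 13, 13, 6, 9]:

(1, 4): arr[1]=13 > arr[4]=6
(1, 5): arr[1]=13 > arr[5]=9
(2, 4): arr[2]=13 > arr[4]=6
(2, 5): arr[2]=13 > arr[5]=9
(3, 4): arr[3]=13 > arr[4]=6
(3, 5): arr[3]=13 > arr[5]=9

Total inversions: 6

The array has 6 inversion(s): (1,4), (1,5), (2,4), (2,5), (3,4), (3,5). Each pair (i,j) satisfies i < j and arr[i] > arr[j].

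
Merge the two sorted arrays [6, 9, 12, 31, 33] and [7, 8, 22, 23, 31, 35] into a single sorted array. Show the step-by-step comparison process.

Merging process:

Compare 6 vs 7: take 6 from left. Merged: [6]
Compare 9 vs 7: take 7 from right. Merged: [6, 7]
Compare 9 vs 8: take 8 from right. Merged: [6, 7, 8]
Compare 9 vs 22: take 9 from left. Merged: [6, 7, 8, 9]
Compare 12 vs 22: take 12 from left. Merged: [6, 7, 8, 9, 12]
Compare 31 vs 22: take 22 from right. Merged: [6, 7, 8, 9, 12, 22]
Compare 31 vs 23: take 23 from right. Merged: [6, 7, 8, 9, 12, 22, 23]
Compare 31 vs 31: take 31 from left. Merged: [6, 7, 8, 9, 12, 22, 23, 31]
Compare 33 vs 31: take 31 from right. Merged: [6, 7, 8, 9, 12, 22, 23, 31, 31]
Compare 33 vs 35: take 33 from left. Merged: [6, 7, 8, 9, 12, 22, 23, 31, 31, 33]
Append remaining from right: [35]. Merged: [6, 7, 8, 9, 12, 22, 23, 31, 31, 33, 35]

Final merged array: [6, 7, 8, 9, 12, 22, 23, 31, 31, 33, 35]
Total comparisons: 10

The merged array is [6, 7, 8, 9, 12, 22, 23, 31, 31, 33, 35], requiring 10 comparisons. The merge step runs in O(n) time where n is the total number of elements.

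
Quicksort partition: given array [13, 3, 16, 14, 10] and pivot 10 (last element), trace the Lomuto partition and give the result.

Lomuto partition with pivot = 10:

Initial array: [13, 3, 16, 14, 10]

arr[0]=13 > 10: no swap
arr[1]=3 <= 10: swap with position 0, array becomes [3, 13, 16, 14, 10]
arr[2]=16 > 10: no swap
arr[3]=14 > 10: no swap

Place pivot at position 1: [3, 10, 16, 14, 13]
Pivot position: 1

After partitioning with pivot 10, the array becomes [3, 10, 16, 14, 13]. The pivot is placed at index 1. All elements to the left of the pivot are <= 10, and all elements to the right are > 10.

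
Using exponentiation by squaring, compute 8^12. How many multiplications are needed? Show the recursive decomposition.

Computing 8^12 by squaring (build up from 8^1; each line after the first costs one multiplication):

8^1 = 8
8^2 = (8^1)^2 = 8^2 = 64
8^3 = 8 * 8^2 = 8 * 64 = 512
8^6 = (8^3)^2 = 512^2 = 262144
8^12 = (8^6)^2 = 262144^2 = 68719476736

Result: 68719476736
Multiplications needed: 4 (4 lines after 8^1)

8^12 = 68719476736. Using exponentiation by squaring, this requires 4 multiplications. The key idea: if the exponent is even, square the half-power; if odd, multiply by the base once.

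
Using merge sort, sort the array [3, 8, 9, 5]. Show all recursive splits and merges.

Merge sort trace:

Split: [3, 8, 9, 5] -> [3, 8] and [9, 5]
  Split: [3, 8] -> [3] and [8]
  Merge: [3] + [8] -> [3, 8]
  Split: [9, 5] -> [9] and [5]
  Merge: [9] + [5] -> [5, 9]
Merge: [3, 8] + [5, 9] -> [3, 5, 8, 9]

Final sorted array: [3, 5, 8, 9]

The merge sort proceeds by recursively splitting the array and merging sorted halves.
After all merges, the sorted array is [3, 5, 8, 9].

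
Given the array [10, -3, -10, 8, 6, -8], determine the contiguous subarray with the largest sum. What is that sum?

Using Kadane's algorithm on [10, -3, -10, 8, 6, -8]:

Scanning through the array:
Position 1 (value -3): max_ending_here = 7, max_so_far = 10
Position 2 (value -10): max_ending_here = -3, max_so_far = 10
Position 3 (value 8): max_ending_here = 8, max_so_far = 10
Position 4 (value 6): max_ending_here = 14, max_so_far = 14
Position 5 (value -8): max_ending_here = 6, max_so_far = 14

Maximum subarray: [8, 6]
Maximum sum: 14

The maximum subarray is [8, 6] with sum 14. This subarray runs from index 3 to index 4.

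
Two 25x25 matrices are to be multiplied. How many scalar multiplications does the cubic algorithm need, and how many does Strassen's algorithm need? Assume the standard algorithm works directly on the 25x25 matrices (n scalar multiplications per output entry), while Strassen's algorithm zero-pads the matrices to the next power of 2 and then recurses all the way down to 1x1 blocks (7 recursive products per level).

Matrix multiplication for 25x25 matrices:

Strassen's algorithm requires power-of-2 dimensions. Pad 25x25 to 32x32 (next power of 2).

Standard algorithm: 25^3 = 15625 multiplications
Strassen's algorithm: 7^(log2(32)) = 7^5 = 16807 multiplications
Difference: 15625 - 16807 = -1182 (Strassen uses MORE here due to padding overhead — for small or just-over-power-of-2 n, padding can outweigh the per-level savings)

Standard: 15625 multiplications (25^3). Strassen: 16807 multiplications (7^5, after padding to 32x32). Strassen reduces 8 recursive multiplications to 7 at each level.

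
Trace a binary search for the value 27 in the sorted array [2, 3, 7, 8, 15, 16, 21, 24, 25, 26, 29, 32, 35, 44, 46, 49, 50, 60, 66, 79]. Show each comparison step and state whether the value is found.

Binary search for 27 in [2, 3, 7, 8, 15, 16, 21, 24, 25, 26, 29, 32, 35, 44, 46, 49, 50, 60, 66, 79]:

lo=0, hi=19, mid=9, arr[mid]=26 -> 26 < 27, search right half
lo=10, hi=19, mid=14, arr[mid]=46 -> 46 > 27, search left half
lo=10, hi=13, mid=11, arr[mid]=32 -> 32 > 27, search left half
lo=10, hi=10, mid=10, arr[mid]=29 -> 29 > 27, search left half
lo=10 > hi=9, target 27 not found

Binary search determines that 27 is not in the array after 4 comparisons. The search space was exhausted without finding the target.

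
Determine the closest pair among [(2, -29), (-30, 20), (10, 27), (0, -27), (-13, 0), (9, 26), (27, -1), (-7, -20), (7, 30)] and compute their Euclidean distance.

Computing all pairwise distances among 9 points:

d((2, -29), (-30, 20)) = 58.5235
d((2, -29), (10, 27)) = 56.5685
d((2, -29), (0, -27)) = 2.8284
d((2, -29), (-13, 0)) = 32.6497
d((2, -29), (9, 26)) = 55.4437
d((2, -29), (27, -1)) = 37.5366
d((2, -29), (-7, -20)) = 12.7279
d((2, -29), (7, 30)) = 59.2115
d((-30, 20), (10, 27)) = 40.6079
d((-30, 20), (0, -27)) = 55.7584
d((-30, 20), (-13, 0)) = 26.2488
d((-30, 20), (9, 26)) = 39.4588
d((-30, 20), (27, -1)) = 60.7454
d((-30, 20), (-7, -20)) = 46.1411
d((-30, 20), (7, 30)) = 38.3275
d((10, 27), (0, -27)) = 54.9181
d((10, 27), (-13, 0)) = 35.4683
d((10, 27), (9, 26)) = 1.4142 <-- minimum
d((10, 27), (27, -1)) = 32.7567
d((10, 27), (-7, -20)) = 49.98
d((10, 27), (7, 30)) = 4.2426
d((0, -27), (-13, 0)) = 29.9666
d((0, -27), (9, 26)) = 53.7587
d((0, -27), (27, -1)) = 37.4833
d((0, -27), (-7, -20)) = 9.8995
d((0, -27), (7, 30)) = 57.4282
d((-13, 0), (9, 26)) = 34.0588
d((-13, 0), (27, -1)) = 40.0125
d((-13, 0), (-7, -20)) = 20.8806
d((-13, 0), (7, 30)) = 36.0555
d((9, 26), (27, -1)) = 32.45
d((9, 26), (-7, -20)) = 48.7032
d((9, 26), (7, 30)) = 4.4721
d((27, -1), (-7, -20)) = 38.9487
d((27, -1), (7, 30)) = 36.8917
d((-7, -20), (7, 30)) = 51.923

Closest pair: (10, 27) and (9, 26) with distance 1.4142

The closest pair is (10, 27) and (9, 26) with Euclidean distance 1.4142. For 9 points, brute-force pairwise comparison is shown above. For large n, the divide-and-conquer algorithm (sort by x, recurse on halves, check the dividing strip) achieves O(n log n).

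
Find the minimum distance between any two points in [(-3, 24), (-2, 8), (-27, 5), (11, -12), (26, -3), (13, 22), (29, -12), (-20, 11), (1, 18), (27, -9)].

Computing all pairwise distances among 10 points:

d((-3, 24), (-2, 8)) = 16.0312
d((-3, 24), (-27, 5)) = 30.6105
d((-3, 24), (11, -12)) = 38.6264
d((-3, 24), (26, -3)) = 39.6232
d((-3, 24), (13, 22)) = 16.1245
d((-3, 24), (29, -12)) = 48.1664
d((-3, 24), (-20, 11)) = 21.4009
d((-3, 24), (1, 18)) = 7.2111
d((-3, 24), (27, -9)) = 44.5982
d((-2, 8), (-27, 5)) = 25.1794
d((-2, 8), (11, -12)) = 23.8537
d((-2, 8), (26, -3)) = 30.0832
d((-2, 8), (13, 22)) = 20.5183
d((-2, 8), (29, -12)) = 36.8917
d((-2, 8), (-20, 11)) = 18.2483
d((-2, 8), (1, 18)) = 10.4403
d((-2, 8), (27, -9)) = 33.6155
d((-27, 5), (11, -12)) = 41.6293
d((-27, 5), (26, -3)) = 53.6004
d((-27, 5), (13, 22)) = 43.4626
d((-27, 5), (29, -12)) = 58.5235
d((-27, 5), (-20, 11)) = 9.2195
d((-27, 5), (1, 18)) = 30.8707
d((-27, 5), (27, -9)) = 55.7853
d((11, -12), (26, -3)) = 17.4929
d((11, -12), (13, 22)) = 34.0588
d((11, -12), (29, -12)) = 18.0
d((11, -12), (-20, 11)) = 38.6005
d((11, -12), (1, 18)) = 31.6228
d((11, -12), (27, -9)) = 16.2788
d((26, -3), (13, 22)) = 28.178
d((26, -3), (29, -12)) = 9.4868
d((26, -3), (-20, 11)) = 48.0833
d((26, -3), (1, 18)) = 32.6497
d((26, -3), (27, -9)) = 6.0828
d((13, 22), (29, -12)) = 37.5766
d((13, 22), (-20, 11)) = 34.7851
d((13, 22), (1, 18)) = 12.6491
d((13, 22), (27, -9)) = 34.0147
d((29, -12), (-20, 11)) = 54.1295
d((29, -12), (1, 18)) = 41.0366
d((29, -12), (27, -9)) = 3.6056 <-- minimum
d((-20, 11), (1, 18)) = 22.1359
d((-20, 11), (27, -9)) = 51.0784
d((1, 18), (27, -9)) = 37.4833

Closest pair: (29, -12) and (27, -9) with distance 3.6056

The closest pair is (29, -12) and (27, -9) with Euclidean distance 3.6056. For 10 points, brute-force pairwise comparison is shown above. For large n, the divide-and-conquer algorithm (sort by x, recurse on halves, check the dividing strip) achieves O(n log n).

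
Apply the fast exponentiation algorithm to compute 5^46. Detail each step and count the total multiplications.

Computing 5^46 by squaring (build up from 5^1; each line after the first costs one multiplication):

5^1 = 5
5^2 = (5^1)^2 = 5^2 = 25
5^4 = (5^2)^2 = 25^2 = 625
5^5 = 5 * 5^4 = 5 * 625 = 3125
5^10 = (5^5)^2 = 3125^2 = 9765625
5^11 = 5 * 5^10 = 5 * 9765625 = 48828125
5^22 = (5^11)^2 = 48828125^2 = 2384185791015625
5^23 = 5 * 5^22 = 5 * 2384185791015625 = 11920928955078125
5^46 = (5^23)^2 = 11920928955078125^2 = 142108547152020037174224853515625

Result: 142108547152020037174224853515625
Multiplications needed: 8 (8 lines after 5^1)

5^46 = 142108547152020037174224853515625. Using exponentiation by squaring, this requires 8 multiplications. The key idea: if the exponent is even, square the half-power; if odd, multiply by the base once.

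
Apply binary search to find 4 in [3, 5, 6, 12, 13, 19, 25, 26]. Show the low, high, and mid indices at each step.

Binary search for 4 in [3, 5, 6, 12, 13, 19, 25, 26]:

lo=0, hi=7, mid=3, arr[mid]=12 -> 12 > 4, search left half
lo=0, hi=2, mid=1, arr[mid]=5 -> 5 > 4, search left half
lo=0, hi=0, mid=0, arr[mid]=3 -> 3 < 4, search right half
lo=1 > hi=0, target 4 not found

Binary search determines that 4 is not in the array after 3 comparisons. The search space was exhausted without finding the target.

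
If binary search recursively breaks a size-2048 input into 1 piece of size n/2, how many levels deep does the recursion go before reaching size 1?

For divide and conquer with division factor 2:

Problem sizes at each level:
Level 0: 2048
Level 1: 1024
Level 2: 512
Level 3: 256
Level 4: 128
Level 5: 64
Level 6: 32
Level 7: 16
Level 8: 8
Level 9: 4
Level 10: 2
Level 11: 1

The root is level 0 and the size-1 base case is level 11 (the tree spans levels 0 through 11, i.e. 12 levels counting the root), so the depth is the number of divisions: log_2(2048) = 11

The recursion tree depth is log_2(2048) = 11. At each level, the problem size is divided by 2, so it takes 11 divisions to reduce to a base case of size 1. The algorithm makes 1 recursive call at each level.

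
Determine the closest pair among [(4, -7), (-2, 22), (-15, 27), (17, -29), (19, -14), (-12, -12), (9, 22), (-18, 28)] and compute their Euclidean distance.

Computing all pairwise distances among 8 points:

d((4, -7), (-2, 22)) = 29.6142
d((4, -7), (-15, 27)) = 38.9487
d((4, -7), (17, -29)) = 25.5539
d((4, -7), (19, -14)) = 16.5529
d((4, -7), (-12, -12)) = 16.7631
d((4, -7), (9, 22)) = 29.4279
d((4, -7), (-18, 28)) = 41.3401
d((-2, 22), (-15, 27)) = 13.9284
d((-2, 22), (17, -29)) = 54.4243
d((-2, 22), (19, -14)) = 41.6773
d((-2, 22), (-12, -12)) = 35.4401
d((-2, 22), (9, 22)) = 11.0
d((-2, 22), (-18, 28)) = 17.088
d((-15, 27), (17, -29)) = 64.4981
d((-15, 27), (19, -14)) = 53.2635
d((-15, 27), (-12, -12)) = 39.1152
d((-15, 27), (9, 22)) = 24.5153
d((-15, 27), (-18, 28)) = 3.1623 <-- minimum
d((17, -29), (19, -14)) = 15.1327
d((17, -29), (-12, -12)) = 33.6155
d((17, -29), (9, 22)) = 51.6236
d((17, -29), (-18, 28)) = 66.888
d((19, -14), (-12, -12)) = 31.0644
d((19, -14), (9, 22)) = 37.3631
d((19, -14), (-18, 28)) = 55.9732
d((-12, -12), (9, 22)) = 39.9625
d((-12, -12), (-18, 28)) = 40.4475
d((9, 22), (-18, 28)) = 27.6586

Closest pair: (-15, 27) and (-18, 28) with distance 3.1623

The closest pair is (-15, 27) and (-18, 28) with Euclidean distance 3.1623. For 8 points, brute-force pairwise comparison is shown above. For large n, the divide-and-conquer algorithm (sort by x, recurse on halves, check the dividing strip) achieves O(n log n).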